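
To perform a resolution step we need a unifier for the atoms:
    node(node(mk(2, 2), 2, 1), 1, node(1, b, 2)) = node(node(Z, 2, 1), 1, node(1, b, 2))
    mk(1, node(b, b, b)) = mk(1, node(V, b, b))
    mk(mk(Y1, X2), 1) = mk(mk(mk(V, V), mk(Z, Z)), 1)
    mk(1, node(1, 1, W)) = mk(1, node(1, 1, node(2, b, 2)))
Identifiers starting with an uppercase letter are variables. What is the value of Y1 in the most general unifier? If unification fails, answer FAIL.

Decompose node/3: node(mk(2, 2), 2, 1) = node(Z, 2, 1),  1 = 1,  node(1, b, 2) = node(1, b, 2).
Decompose node/3: mk(2, 2) = Z,  2 = 2,  1 = 1.
Bind Z := mk(2, 2); substituting into the one remaining equation that mentions Z gives: mk(mk(Y1, X2), 1) = mk(mk(mk(V, V), mk(mk(2, 2), mk(2, 2))), 1).
Delete trivial equation 2 = 2.
Delete trivial equation 1 = 1.
Delete trivial equation 1 = 1.
Delete trivial equation node(1, b, 2) = node(1, b, 2).
Decompose mk/2: 1 = 1,  node(b, b, b) = node(V, b, b).
Delete trivial equation 1 = 1.
Decompose node/3: b = V,  b = b,  b = b.
Bind V := b; substituting into the one remaining equation that mentions V gives: mk(mk(Y1, X2), 1) = mk(mk(mk(b, b), mk(mk(2, 2), mk(2, 2))), 1).
Delete trivial equation b = b.
Delete trivial equation b = b.
Decompose mk/2: mk(Y1, X2) = mk(mk(b, b), mk(mk(2, 2), mk(2, 2))),  1 = 1.
Decompose mk/2: Y1 = mk(b, b),  X2 = mk(mk(2, 2), mk(2, 2)).
Bind Y1 := mk(b, b); no other remaining equation mentions Y1.
Bind X2 := mk(mk(2, 2), mk(2, 2)); no other remaining equation mentions X2.
Delete trivial equation 1 = 1.
Decompose mk/2: 1 = 1,  node(1, 1, W) = node(1, 1, node(2, b, 2)).
Delete trivial equation 1 = 1.
Decompose node/3: 1 = 1,  1 = 1,  W = node(2, b, 2).
Delete trivial equation 1 = 1.
Delete trivial equation 1 = 1.
Bind W := node(2, b, 2).
MGU = { Z ↦ mk(2, 2), V ↦ b, Y1 ↦ mk(b, b), X2 ↦ mk(mk(2, 2), mk(2, 2)), W ↦ node(2, b, 2) }, so Y1 ↦ mk(b, b).

mk(b, b)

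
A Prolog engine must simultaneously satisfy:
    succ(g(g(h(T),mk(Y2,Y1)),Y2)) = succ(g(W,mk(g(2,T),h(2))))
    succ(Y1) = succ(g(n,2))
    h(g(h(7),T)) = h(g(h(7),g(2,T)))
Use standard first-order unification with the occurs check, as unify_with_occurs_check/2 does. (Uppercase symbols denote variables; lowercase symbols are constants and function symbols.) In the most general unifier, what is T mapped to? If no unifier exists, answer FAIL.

Decompose succ/1: g(g(h(T),mk(Y2,Y1)),Y2) = g(W,mk(g(2,T),h(2))).
Decompose g/2: g(h(T),mk(Y2,Y1)) = W,  Y2 = mk(g(2,T),h(2)).
Bind W := g(h(T),mk(Y2,Y1)); no other remaining equation mentions W.
Bind Y2 := mk(g(2,T),h(2)); no other remaining equation mentions Y2. Substituting into the earlier binding gives W := g(h(T),mk(mk(g(2,T),h(2)),Y1)).
Decompose succ/1: Y1 = g(n,2).
Bind Y1 := g(n,2); no other remaining equation mentions Y1. Substituting into the earlier binding gives W := g(h(T),mk(mk(g(2,T),h(2)),g(n,2))).
Decompose h/1: g(h(7),T) = g(h(7),g(2,T)).
Decompose g/2: h(7) = h(7),  T = g(2,T).
Delete trivial equation h(7) = h(7).
Occurs check fails: T occurs in g(2,T); the equation T = g(2,T) has no finite solution.

FAIL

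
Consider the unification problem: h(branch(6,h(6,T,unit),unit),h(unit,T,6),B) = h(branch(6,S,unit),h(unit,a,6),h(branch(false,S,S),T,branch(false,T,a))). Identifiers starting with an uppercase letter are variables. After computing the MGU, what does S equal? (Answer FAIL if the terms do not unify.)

Decompose h/3: branch(6,h(6,T,unit),unit) = branch(6,S,unit),  h(unit,T,6) = h(unit,a,6),  B = h(branch(false,S,S),T,branch(false,T,a)).
Decompose branch/3: 6 = 6,  h(6,T,unit) = S,  unit = unit.
Delete trivial equation 6 = 6.
Bind S := h(6,T,unit); substituting into the one remaining equation that mentions S gives: B = h(branch(false,h(6,T,unit),h(6,T,unit)),T,branch(false,T,a)).
Delete trivial equation unit = unit.
Decompose h/3: unit = unit,  T = a,  6 = 6.
Delete trivial equation unit = unit.
Bind T := a; substituting into the one remaining equation that mentions T gives: B = h(branch(false,h(6,a,unit),h(6,a,unit)),a,branch(false,a,a)). Substituting into the earlier binding gives S := h(6,a,unit).
Delete trivial equation 6 = 6.
Bind B := h(branch(false,h(6,a,unit),h(6,a,unit)),a,branch(false,a,a)).
MGU = { S -> h(6,a,unit), T -> a, B -> h(branch(false,h(6,a,unit),h(6,a,unit)),a,branch(false,a,a)) }, so S -> h(6,a,unit).

h(6,a,unit)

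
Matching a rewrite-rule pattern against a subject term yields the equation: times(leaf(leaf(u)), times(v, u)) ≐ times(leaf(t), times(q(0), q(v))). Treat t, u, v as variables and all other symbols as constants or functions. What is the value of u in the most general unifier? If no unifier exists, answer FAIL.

Decompose times/2: leaf(leaf(u)) ≐ leaf(t),  times(v, u) ≐ times(q(0), q(v)).
Decompose leaf/1: leaf(u) ≐ t.
Bind t := leaf(u); no other remaining equation mentions t.
Decompose times/2: v ≐ q(0),  u ≐ q(v).
Bind v := q(0); substituting into the remaining equation gives: u ≐ q(q(0)).
Bind u := q(q(0)). Substituting into the earlier binding gives t := leaf(q(q(0))).
MGU = { t ↦ leaf(q(q(0))), v ↦ q(0), u ↦ q(q(0)) }, so u ↦ q(q(0)).

q(q(0))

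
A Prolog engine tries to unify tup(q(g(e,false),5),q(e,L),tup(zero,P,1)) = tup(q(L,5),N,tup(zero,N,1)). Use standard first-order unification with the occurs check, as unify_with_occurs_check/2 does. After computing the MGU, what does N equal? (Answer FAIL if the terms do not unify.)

q(e,g(e,false))

Decompose tup/3: q(g(e,false),5) = q(L,5),  q(e,L) = N,  tup(zero,P,1) = tup(zero,N,1).
Decompose q/2: g(e,false) = L,  5 = 5.
Bind L := g(e,false); substituting into the one remaining equation that mentions L gives: q(e,g(e,false)) = N.
Delete trivial equation 5 = 5.
Bind N := q(e,g(e,false)); substituting into the remaining equation gives: tup(zero,P,1) = tup(zero,q(e,g(e,false)),1).
Decompose tup/3: zero = zero,  P = q(e,g(e,false)),  1 = 1.
Delete trivial equation zero = zero.
Bind P := q(e,g(e,false)); no other remaining equation mentions P.
Delete trivial equation 1 = 1.
MGU = { L = g(e,false), N = q(e,g(e,false)), P = q(e,g(e,false)) }, so N = q(e,g(e,false)).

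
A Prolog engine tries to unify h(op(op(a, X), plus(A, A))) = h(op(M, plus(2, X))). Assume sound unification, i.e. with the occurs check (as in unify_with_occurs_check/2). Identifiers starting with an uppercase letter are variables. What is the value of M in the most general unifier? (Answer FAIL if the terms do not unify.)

Decompose h/1: op(op(a, X), plus(A, A)) = op(M, plus(2, X)).
Decompose op/2: op(a, X) = M,  plus(A, A) = plus(2, X).
Bind M := op(a, X); no other remaining equation mentions M.
Decompose plus/2: A = 2,  A = X.
Bind A := 2; substituting into the remaining equation gives: 2 = X.
Bind X := 2. Substituting into the earlier binding gives M := op(a, 2).
MGU = { M = op(a, 2), A = 2, X = 2 }, so M = op(a, 2).

op(a, 2)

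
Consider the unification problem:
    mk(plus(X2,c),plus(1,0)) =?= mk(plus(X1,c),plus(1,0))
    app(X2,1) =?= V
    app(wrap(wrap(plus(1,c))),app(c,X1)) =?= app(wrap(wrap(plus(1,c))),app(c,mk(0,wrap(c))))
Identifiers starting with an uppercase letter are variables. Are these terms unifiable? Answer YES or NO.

Decompose mk/2: plus(X2,c) =?= plus(X1,c),  plus(1,0) =?= plus(1,0).
Decompose plus/2: X2 =?= X1,  c =?= c.
Bind X2 := X1; substituting into the one remaining equation that mentions X2 gives: app(X1,1) =?= V.
Delete trivial equation c =?= c.
Delete trivial equation plus(1,0) =?= plus(1,0).
Bind V := app(X1,1); no other remaining equation mentions V.
Decompose app/2: wrap(wrap(plus(1,c))) =?= wrap(wrap(plus(1,c))),  app(c,X1) =?= app(c,mk(0,wrap(c))).
Delete trivial equation wrap(wrap(plus(1,c))) =?= wrap(wrap(plus(1,c))).
Decompose app/2: c =?= c,  X1 =?= mk(0,wrap(c)).
Delete trivial equation c =?= c.
Bind X1 := mk(0,wrap(c)). Substituting into the earlier bindings gives X2 := mk(0,wrap(c)), V := app(mk(0,wrap(c)),1).
No equations remain and no clash or occurs-check failure arose, so a unifier exists.

YES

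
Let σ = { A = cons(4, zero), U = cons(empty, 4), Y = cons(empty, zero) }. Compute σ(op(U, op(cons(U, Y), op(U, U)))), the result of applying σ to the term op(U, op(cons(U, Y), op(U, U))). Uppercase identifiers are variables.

op(cons(empty, 4), op(cons(cons(empty, 4), cons(empty, zero)), op(cons(empty, 4), cons(empty, 4))))

Replace each occurrence of U with cons(empty, 4).
Replace each occurrence of Y with cons(empty, zero).
Result: op(cons(empty, 4), op(cons(cons(empty, 4), cons(empty, zero)), op(cons(empty, 4), cons(empty, 4)))).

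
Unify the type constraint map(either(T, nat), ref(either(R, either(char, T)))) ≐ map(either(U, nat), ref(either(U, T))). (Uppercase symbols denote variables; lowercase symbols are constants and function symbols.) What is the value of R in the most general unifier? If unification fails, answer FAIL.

Decompose map/2: either(T, nat) ≐ either(U, nat),  ref(either(R, either(char, T))) ≐ ref(either(U, T)).
Decompose either/2: T ≐ U,  nat ≐ nat.
Bind T := U; substituting into the one remaining equation that mentions T gives: ref(either(R, either(char, U))) ≐ ref(either(U, U)).
Delete trivial equation nat ≐ nat.
Decompose ref/1: either(R, either(char, U)) ≐ either(U, U).
Decompose either/2: R ≐ U,  either(char, U) ≐ U.
Bind R := U; no other remaining equation mentions R.
Occurs check fails: U occurs in either(char, U); the equation U ≐ either(char, U) has no finite solution.

FAIL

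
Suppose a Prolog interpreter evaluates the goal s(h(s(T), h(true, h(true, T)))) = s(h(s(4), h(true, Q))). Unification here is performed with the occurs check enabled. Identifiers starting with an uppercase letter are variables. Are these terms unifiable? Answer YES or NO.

YES

Decompose s/1: h(s(T), h(true, h(true, T))) = h(s(4), h(true, Q)).
Decompose h/2: s(T) = s(4),  h(true, h(true, T)) = h(true, Q).
Decompose s/1: T = 4.
Bind T := 4; substituting into the remaining equation gives: h(true, h(true, 4)) = h(true, Q).
Decompose h/2: true = true,  h(true, 4) = Q.
Delete trivial equation true = true.
Bind Q := h(true, 4).
No equations remain and no clash or occurs-check failure arose, so a unifier exists.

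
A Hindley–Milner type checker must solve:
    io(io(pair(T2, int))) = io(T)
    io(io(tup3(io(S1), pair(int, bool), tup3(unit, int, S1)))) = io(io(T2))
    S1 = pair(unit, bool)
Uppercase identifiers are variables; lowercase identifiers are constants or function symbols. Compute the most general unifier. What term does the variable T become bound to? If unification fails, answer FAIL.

Decompose io/1: io(pair(T2, int)) = T.
Bind T := io(pair(T2, int)); no other remaining equation mentions T.
Decompose io/1: io(tup3(io(S1), pair(int, bool), tup3(unit, int, S1))) = io(T2).
Decompose io/1: tup3(io(S1), pair(int, bool), tup3(unit, int, S1)) = T2.
Bind T2 := tup3(io(S1), pair(int, bool), tup3(unit, int, S1)); no other remaining equation mentions T2. Substituting into the earlier binding gives T := io(pair(tup3(io(S1), pair(int, bool), tup3(unit, int, S1)), int)).
Bind S1 := pair(unit, bool). Substituting into the earlier bindings gives T := io(pair(tup3(io(pair(unit, bool)), pair(int, bool), tup3(unit, int, pair(unit, bool))), int)), T2 := tup3(io(pair(unit, bool)), pair(int, bool), tup3(unit, int, pair(unit, bool))).
MGU = { T ↦ io(pair(tup3(io(pair(unit, bool)), pair(int, bool), tup3(unit, int, pair(unit, bool))), int)), T2 ↦ tup3(io(pair(unit, bool)), pair(int, bool), tup3(unit, int, pair(unit, bool))), S1 ↦ pair(unit, bool) }, so T ↦ io(pair(tup3(io(pair(unit, bool)), pair(int, bool), tup3(unit, int, pair(unit, bool))), int)).

io(pair(tup3(io(pair(unit, bool)), pair(int, bool), tup3(unit, int, pair(unit, bool))), int))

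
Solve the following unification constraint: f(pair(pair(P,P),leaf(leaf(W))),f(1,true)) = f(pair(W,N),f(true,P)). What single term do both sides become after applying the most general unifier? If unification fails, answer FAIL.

FAIL

Decompose f/2: pair(pair(P,P),leaf(leaf(W))) = pair(W,N),  f(1,true) = f(true,P).
Decompose pair/2: pair(P,P) = W,  leaf(leaf(W)) = N.
Bind W := pair(P,P); substituting into the one remaining equation that mentions W gives: leaf(leaf(pair(P,P))) = N.
Bind N := leaf(leaf(pair(P,P))); no other remaining equation mentions N.
Decompose f/2: 1 = true,  true = P.
Clash: constants 1 and true differ; no unifier exists.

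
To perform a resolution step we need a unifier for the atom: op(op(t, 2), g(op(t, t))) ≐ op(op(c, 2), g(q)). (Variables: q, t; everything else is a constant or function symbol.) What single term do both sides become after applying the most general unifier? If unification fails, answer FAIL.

op(op(c, 2), g(op(c, c)))

Decompose op/2: op(t, 2) ≐ op(c, 2),  g(op(t, t)) ≐ g(q).
Decompose op/2: t ≐ c,  2 ≐ 2.
Bind t := c; substituting into the one remaining equation that mentions t gives: g(op(c, c)) ≐ g(q).
Delete trivial equation 2 ≐ 2.
Decompose g/1: op(c, c) ≐ q.
Bind q := op(c, c).
Applying the MGU to either side gives op(op(c, 2), g(op(c, c))).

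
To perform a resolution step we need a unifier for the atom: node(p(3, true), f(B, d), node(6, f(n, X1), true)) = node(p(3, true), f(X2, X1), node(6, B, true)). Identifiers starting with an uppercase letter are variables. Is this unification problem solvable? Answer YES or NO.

Decompose node/3: p(3, true) = p(3, true),  f(B, d) = f(X2, X1),  node(6, f(n, X1), true) = node(6, B, true).
Delete trivial equation p(3, true) = p(3, true).
Decompose f/2: B = X2,  d = X1.
Bind B := X2; substituting into the one remaining equation that mentions B gives: node(6, f(n, X1), true) = node(6, X2, true).
Bind X1 := d; substituting into the remaining equation gives: node(6, f(n, d), true) = node(6, X2, true).
Decompose node/3: 6 = 6,  f(n, d) = X2,  true = true.
Delete trivial equation 6 = 6.
Bind X2 := f(n, d); no other remaining equation mentions X2. Substituting into the earlier binding gives B := f(n, d).
Delete trivial equation true = true.
No equations remain and no clash or occurs-check failure arose, so a unifier exists.

YES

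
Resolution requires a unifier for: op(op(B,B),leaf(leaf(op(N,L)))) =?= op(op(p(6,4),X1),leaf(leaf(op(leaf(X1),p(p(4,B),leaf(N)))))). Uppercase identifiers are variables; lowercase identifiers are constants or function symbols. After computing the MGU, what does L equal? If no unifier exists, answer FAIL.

p(p(4,p(6,4)),leaf(leaf(p(6,4))))

Decompose op/2: op(B,B) =?= op(p(6,4),X1),  leaf(leaf(op(N,L))) =?= leaf(leaf(op(leaf(X1),p(p(4,B),leaf(N))))).
Decompose op/2: B =?= p(6,4),  B =?= X1.
Bind B := p(6,4); substituting into the remaining equations gives: p(6,4) =?= X1,  leaf(leaf(op(N,L))) =?= leaf(leaf(op(leaf(X1),p(p(4,p(6,4)),leaf(N))))).
Bind X1 := p(6,4); substituting into the remaining equation gives: leaf(leaf(op(N,L))) =?= leaf(leaf(op(leaf(p(6,4)),p(p(4,p(6,4)),leaf(N))))).
Decompose leaf/1: leaf(op(N,L)) =?= leaf(op(leaf(p(6,4)),p(p(4,p(6,4)),leaf(N)))).
Decompose leaf/1: op(N,L) =?= op(leaf(p(6,4)),p(p(4,p(6,4)),leaf(N))).
Decompose op/2: N =?= leaf(p(6,4)),  L =?= p(p(4,p(6,4)),leaf(N)).
Bind N := leaf(p(6,4)); substituting into the remaining equation gives: L =?= p(p(4,p(6,4)),leaf(leaf(p(6,4)))).
Bind L := p(p(4,p(6,4)),leaf(leaf(p(6,4)))).
MGU = { B -> p(6,4), X1 -> p(6,4), N -> leaf(p(6,4)), L -> p(p(4,p(6,4)),leaf(leaf(p(6,4)))) }, so L -> p(p(4,p(6,4)),leaf(leaf(p(6,4)))).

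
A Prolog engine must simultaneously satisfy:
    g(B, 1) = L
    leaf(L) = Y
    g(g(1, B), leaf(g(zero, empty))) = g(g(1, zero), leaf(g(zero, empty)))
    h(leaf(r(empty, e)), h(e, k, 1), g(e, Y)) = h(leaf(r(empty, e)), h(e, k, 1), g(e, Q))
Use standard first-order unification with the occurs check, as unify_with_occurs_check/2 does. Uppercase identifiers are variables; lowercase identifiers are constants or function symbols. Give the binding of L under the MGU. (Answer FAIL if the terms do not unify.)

g(zero, 1)

Bind L := g(B, 1); substituting into the one remaining equation that mentions L gives: leaf(g(B, 1)) = Y.
Bind Y := leaf(g(B, 1)); substituting into the one remaining equation that mentions Y gives: h(leaf(r(empty, e)), h(e, k, 1), g(e, leaf(g(B, 1)))) = h(leaf(r(empty, e)), h(e, k, 1), g(e, Q)).
Decompose g/2: g(1, B) = g(1, zero),  leaf(g(zero, empty)) = leaf(g(zero, empty)).
Decompose g/2: 1 = 1,  B = zero.
Delete trivial equation 1 = 1.
Bind B := zero; substituting into the one remaining equation that mentions B gives: h(leaf(r(empty, e)), h(e, k, 1), g(e, leaf(g(zero, 1)))) = h(leaf(r(empty, e)), h(e, k, 1), g(e, Q)). Substituting into the earlier bindings gives L := g(zero, 1), Y := leaf(g(zero, 1)).
Delete trivial equation leaf(g(zero, empty)) = leaf(g(zero, empty)).
Decompose h/3: leaf(r(empty, e)) = leaf(r(empty, e)),  h(e, k, 1) = h(e, k, 1),  g(e, leaf(g(zero, 1))) = g(e, Q).
Delete trivial equation leaf(r(empty, e)) = leaf(r(empty, e)).
Delete trivial equation h(e, k, 1) = h(e, k, 1).
Decompose g/2: e = e,  leaf(g(zero, 1)) = Q.
Delete trivial equation e = e.
Bind Q := leaf(g(zero, 1)).
MGU = { L -> g(zero, 1), Y -> leaf(g(zero, 1)), B -> zero, Q -> leaf(g(zero, 1)) }, so L -> g(zero, 1).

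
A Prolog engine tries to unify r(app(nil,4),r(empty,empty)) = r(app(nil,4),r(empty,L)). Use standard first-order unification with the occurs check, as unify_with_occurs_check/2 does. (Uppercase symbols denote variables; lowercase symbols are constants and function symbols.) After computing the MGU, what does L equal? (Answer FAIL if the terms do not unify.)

empty

Decompose r/2: app(nil,4) = app(nil,4),  r(empty,empty) = r(empty,L).
Delete trivial equation app(nil,4) = app(nil,4).
Decompose r/2: empty = empty,  empty = L.
Delete trivial equation empty = empty.
Bind L := empty.
MGU = { L ↦ empty }, so L ↦ empty.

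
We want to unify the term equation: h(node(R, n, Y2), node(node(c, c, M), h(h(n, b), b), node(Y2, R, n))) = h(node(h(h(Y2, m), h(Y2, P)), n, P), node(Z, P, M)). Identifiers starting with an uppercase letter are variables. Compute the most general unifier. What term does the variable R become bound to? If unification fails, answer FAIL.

h(h(h(h(n, b), b), m), h(h(h(n, b), b), h(h(n, b), b)))

Decompose h/2: node(R, n, Y2) = node(h(h(Y2, m), h(Y2, P)), n, P),  node(node(c, c, M), h(h(n, b), b), node(Y2, R, n)) = node(Z, P, M).
Decompose node/3: R = h(h(Y2, m), h(Y2, P)),  n = n,  Y2 = P.
Bind R := h(h(Y2, m), h(Y2, P)); substituting into the one remaining equation that mentions R gives: node(node(c, c, M), h(h(n, b), b), node(Y2, h(h(Y2, m), h(Y2, P)), n)) = node(Z, P, M).
Delete trivial equation n = n.
Bind Y2 := P; substituting into the remaining equation gives: node(node(c, c, M), h(h(n, b), b), node(P, h(h(P, m), h(P, P)), n)) = node(Z, P, M). Substituting into the earlier binding gives R := h(h(P, m), h(P, P)).
Decompose node/3: node(c, c, M) = Z,  h(h(n, b), b) = P,  node(P, h(h(P, m), h(P, P)), n) = M.
Bind Z := node(c, c, M); no other remaining equation mentions Z.
Bind P := h(h(n, b), b); substituting into the remaining equation gives: node(h(h(n, b), b), h(h(h(h(n, b), b), m), h(h(h(n, b), b), h(h(n, b), b))), n) = M. Substituting into the earlier bindings gives R := h(h(h(h(n, b), b), m), h(h(h(n, b), b), h(h(n, b), b))), Y2 := h(h(n, b), b).
Bind M := node(h(h(n, b), b), h(h(h(h(n, b), b), m), h(h(h(n, b), b), h(h(n, b), b))), n). Substituting into the earlier binding gives Z := node(c, c, node(h(h(n, b), b), h(h(h(h(n, b), b), m), h(h(h(n, b), b), h(h(n, b), b))), n)).
MGU = { R := h(h(h(h(n, b), b), m), h(h(h(n, b), b), h(h(n, b), b))), Y2 := h(h(n, b), b), Z := node(c, c, node(h(h(n, b), b), h(h(h(h(n, b), b), m), h(h(h(n, b), b), h(h(n, b), b))), n)), P := h(h(n, b), b), M := node(h(h(n, b), b), h(h(h(h(n, b), b), m), h(h(h(n, b), b), h(h(n, b), b))), n) }, so R := h(h(h(h(n, b), b), m), h(h(h(n, b), b), h(h(n, b), b))).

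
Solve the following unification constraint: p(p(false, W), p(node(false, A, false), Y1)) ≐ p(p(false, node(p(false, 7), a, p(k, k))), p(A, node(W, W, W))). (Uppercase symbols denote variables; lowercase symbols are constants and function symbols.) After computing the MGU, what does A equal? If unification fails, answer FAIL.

Decompose p/2: p(false, W) ≐ p(false, node(p(false, 7), a, p(k, k))),  p(node(false, A, false), Y1) ≐ p(A, node(W, W, W)).
Decompose p/2: false ≐ false,  W ≐ node(p(false, 7), a, p(k, k)).
Delete trivial equation false ≐ false.
Bind W := node(p(false, 7), a, p(k, k)); substituting into the remaining equation gives: p(node(false, A, false), Y1) ≐ p(A, node(node(p(false, 7), a, p(k, k)), node(p(false, 7), a, p(k, k)), node(p(false, 7), a, p(k, k)))).
Decompose p/2: node(false, A, false) ≐ A,  Y1 ≐ node(node(p(false, 7), a, p(k, k)), node(p(false, 7), a, p(k, k)), node(p(false, 7), a, p(k, k))).
Occurs check fails: A occurs in node(false, A, false); the equation A ≐ node(false, A, false) has no finite solution.

FAIL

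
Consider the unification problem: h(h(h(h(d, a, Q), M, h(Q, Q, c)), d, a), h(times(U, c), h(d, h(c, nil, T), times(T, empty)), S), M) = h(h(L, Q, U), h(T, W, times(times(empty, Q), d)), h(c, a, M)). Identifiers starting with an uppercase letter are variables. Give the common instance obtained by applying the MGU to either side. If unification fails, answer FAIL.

FAIL

Decompose h/3: h(h(h(d, a, Q), M, h(Q, Q, c)), d, a) = h(L, Q, U),  h(times(U, c), h(d, h(c, nil, T), times(T, empty)), S) = h(T, W, times(times(empty, Q), d)),  M = h(c, a, M).
Decompose h/3: h(h(d, a, Q), M, h(Q, Q, c)) = L,  d = Q,  a = U.
Bind L := h(h(d, a, Q), M, h(Q, Q, c)); no other remaining equation mentions L.
Bind Q := d; substituting into the one remaining equation that mentions Q gives: h(times(U, c), h(d, h(c, nil, T), times(T, empty)), S) = h(T, W, times(times(empty, d), d)). Substituting into the earlier binding gives L := h(h(d, a, d), M, h(d, d, c)).
Bind U := a; substituting into the one remaining equation that mentions U gives: h(times(a, c), h(d, h(c, nil, T), times(T, empty)), S) = h(T, W, times(times(empty, d), d)).
Decompose h/3: times(a, c) = T,  h(d, h(c, nil, T), times(T, empty)) = W,  S = times(times(empty, d), d).
Bind T := times(a, c); substituting into the one remaining equation that mentions T gives: h(d, h(c, nil, times(a, c)), times(times(a, c), empty)) = W.
Bind W := h(d, h(c, nil, times(a, c)), times(times(a, c), empty)); no other remaining equation mentions W.
Bind S := times(times(empty, d), d); no other remaining equation mentions S.
Occurs check fails: M occurs in h(c, a, M); the equation M = h(c, a, M) has no finite solution.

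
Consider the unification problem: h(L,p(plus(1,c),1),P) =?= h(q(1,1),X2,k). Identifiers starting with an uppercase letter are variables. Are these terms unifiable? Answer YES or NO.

Decompose h/3: L =?= q(1,1),  p(plus(1,c),1) =?= X2,  P =?= k.
Bind L := q(1,1); no other remaining equation mentions L.
Bind X2 := p(plus(1,c),1); no other remaining equation mentions X2.
Bind P := k.
No equations remain and no clash or occurs-check failure arose, so a unifier exists.

YES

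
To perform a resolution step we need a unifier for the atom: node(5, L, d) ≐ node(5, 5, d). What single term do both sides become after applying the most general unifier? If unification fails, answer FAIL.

node(5, 5, d)

Decompose node/3: 5 ≐ 5,  L ≐ 5,  d ≐ d.
Delete trivial equation 5 ≐ 5.
Bind L := 5; no other remaining equation mentions L.
Delete trivial equation d ≐ d.
Applying the MGU to either side gives node(5, 5, d).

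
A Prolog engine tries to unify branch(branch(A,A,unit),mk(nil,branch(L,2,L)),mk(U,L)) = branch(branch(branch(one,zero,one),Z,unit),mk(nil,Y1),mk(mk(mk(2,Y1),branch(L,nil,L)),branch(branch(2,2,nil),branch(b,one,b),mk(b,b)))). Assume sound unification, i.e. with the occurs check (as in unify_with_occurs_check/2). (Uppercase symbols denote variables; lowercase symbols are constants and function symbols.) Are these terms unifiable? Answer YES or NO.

YES

Decompose branch/3: branch(A,A,unit) = branch(branch(one,zero,one),Z,unit),  mk(nil,branch(L,2,L)) = mk(nil,Y1),  mk(U,L) = mk(mk(mk(2,Y1),branch(L,nil,L)),branch(branch(2,2,nil),branch(b,one,b),mk(b,b))).
Decompose branch/3: A = branch(one,zero,one),  A = Z,  unit = unit.
Bind A := branch(one,zero,one); substituting into the one remaining equation that mentions A gives: branch(one,zero,one) = Z.
Bind Z := branch(one,zero,one); no other remaining equation mentions Z.
Delete trivial equation unit = unit.
Decompose mk/2: nil = nil,  branch(L,2,L) = Y1.
Delete trivial equation nil = nil.
Bind Y1 := branch(L,2,L); substituting into the remaining equation gives: mk(U,L) = mk(mk(mk(2,branch(L,2,L)),branch(L,nil,L)),branch(branch(2,2,nil),branch(b,one,b),mk(b,b))).
Decompose mk/2: U = mk(mk(2,branch(L,2,L)),branch(L,nil,L)),  L = branch(branch(2,2,nil),branch(b,one,b),mk(b,b)).
Bind U := mk(mk(2,branch(L,2,L)),branch(L,nil,L)); no other remaining equation mentions U.
Bind L := branch(branch(2,2,nil),branch(b,one,b),mk(b,b)). Substituting into the earlier bindings gives Y1 := branch(branch(branch(2,2,nil),branch(b,one,b),mk(b,b)),2,branch(branch(2,2,nil),branch(b,one,b),mk(b,b))), U := mk(mk(2,branch(branch(branch(2,2,nil),branch(b,one,b),mk(b,b)),2,branch(branch(2,2,nil),branch(b,one,b),mk(b,b)))),branch(branch(branch(2,2,nil),branch(b,one,b),mk(b,b)),nil,branch(branch(2,2,nil),branch(b,one,b),mk(b,b)))).
No equations remain and no clash or occurs-check failure arose, so a unifier exists.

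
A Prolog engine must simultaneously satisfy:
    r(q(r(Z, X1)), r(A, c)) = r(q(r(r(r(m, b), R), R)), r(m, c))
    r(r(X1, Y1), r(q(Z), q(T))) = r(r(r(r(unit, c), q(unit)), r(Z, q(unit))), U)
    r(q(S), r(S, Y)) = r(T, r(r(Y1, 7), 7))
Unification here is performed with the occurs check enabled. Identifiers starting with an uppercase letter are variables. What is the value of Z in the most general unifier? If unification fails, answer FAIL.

r(r(m, b), r(r(unit, c), q(unit)))

Decompose r/2: q(r(Z, X1)) = q(r(r(r(m, b), R), R)),  r(A, c) = r(m, c).
Decompose q/1: r(Z, X1) = r(r(r(m, b), R), R).
Decompose r/2: Z = r(r(m, b), R),  X1 = R.
Bind Z := r(r(m, b), R); substituting into the one remaining equation that mentions Z gives: r(r(X1, Y1), r(q(r(r(m, b), R)), q(T))) = r(r(r(r(unit, c), q(unit)), r(r(r(m, b), R), q(unit))), U).
Bind X1 := R; substituting into the one remaining equation that mentions X1 gives: r(r(R, Y1), r(q(r(r(m, b), R)), q(T))) = r(r(r(r(unit, c), q(unit)), r(r(r(m, b), R), q(unit))), U).
Decompose r/2: A = m,  c = c.
Bind A := m; no other remaining equation mentions A.
Delete trivial equation c = c.
Decompose r/2: r(R, Y1) = r(r(r(unit, c), q(unit)), r(r(r(m, b), R), q(unit))),  r(q(r(r(m, b), R)), q(T)) = U.
Decompose r/2: R = r(r(unit, c), q(unit)),  Y1 = r(r(r(m, b), R), q(unit)).
Bind R := r(r(unit, c), q(unit)); substituting into the 2 remaining equations that mention R gives: Y1 = r(r(r(m, b), r(r(unit, c), q(unit))), q(unit)),  r(q(r(r(m, b), r(r(unit, c), q(unit)))), q(T)) = U. Substituting into the earlier bindings gives Z := r(r(m, b), r(r(unit, c), q(unit))), X1 := r(r(unit, c), q(unit)).
Bind Y1 := r(r(r(m, b), r(r(unit, c), q(unit))), q(unit)); substituting into the one remaining equation that mentions Y1 gives: r(q(S), r(S, Y)) = r(T, r(r(r(r(r(m, b), r(r(unit, c), q(unit))), q(unit)), 7), 7)).
Bind U := r(q(r(r(m, b), r(r(unit, c), q(unit)))), q(T)); no other remaining equation mentions U.
Decompose r/2: q(S) = T,  r(S, Y) = r(r(r(r(r(m, b), r(r(unit, c), q(unit))), q(unit)), 7), 7).
Bind T := q(S); no other remaining equation mentions T. Substituting into the earlier binding gives U := r(q(r(r(m, b), r(r(unit, c), q(unit)))), q(q(S))).
Decompose r/2: S = r(r(r(r(m, b), r(r(unit, c), q(unit))), q(unit)), 7),  Y = 7.
Bind S := r(r(r(r(m, b), r(r(unit, c), q(unit))), q(unit)), 7); no other remaining equation mentions S. Substituting into the earlier bindings gives U := r(q(r(r(m, b), r(r(unit, c), q(unit)))), q(q(r(r(r(r(m, b), r(r(unit, c), q(unit))), q(unit)), 7)))), T := q(r(r(r(r(m, b), r(r(unit, c), q(unit))), q(unit)), 7)).
Bind Y := 7.
MGU = { Z -> r(r(m, b), r(r(unit, c), q(unit))), X1 -> r(r(unit, c), q(unit)), A -> m, R -> r(r(unit, c), q(unit)), Y1 -> r(r(r(m, b), r(r(unit, c), q(unit))), q(unit)), U -> r(q(r(r(m, b), r(r(unit, c), q(unit)))), q(q(r(r(r(r(m, b), r(r(unit, c), q(unit))), q(unit)), 7)))), T -> q(r(r(r(r(m, b), r(r(unit, c), q(unit))), q(unit)), 7)), S -> r(r(r(r(m, b), r(r(unit, c), q(unit))), q(unit)), 7), Y -> 7 }, so Z -> r(r(m, b), r(r(unit, c), q(unit))).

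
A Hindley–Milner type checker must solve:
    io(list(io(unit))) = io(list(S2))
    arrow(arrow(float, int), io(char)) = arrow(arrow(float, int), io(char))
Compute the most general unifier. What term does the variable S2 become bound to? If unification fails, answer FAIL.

io(unit)

Decompose io/1: list(io(unit)) = list(S2).
Decompose list/1: io(unit) = S2.
Bind S2 := io(unit); no other remaining equation mentions S2.
Delete trivial equation arrow(arrow(float, int), io(char)) = arrow(arrow(float, int), io(char)).
MGU = { S2 -> io(unit) }, so S2 -> io(unit).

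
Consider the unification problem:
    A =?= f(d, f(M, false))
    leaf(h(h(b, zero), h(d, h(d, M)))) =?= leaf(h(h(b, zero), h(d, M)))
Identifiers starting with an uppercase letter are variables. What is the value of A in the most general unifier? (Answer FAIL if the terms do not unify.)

FAIL

Bind A := f(d, f(M, false)); no other remaining equation mentions A.
Decompose leaf/1: h(h(b, zero), h(d, h(d, M))) =?= h(h(b, zero), h(d, M)).
Decompose h/2: h(b, zero) =?= h(b, zero),  h(d, h(d, M)) =?= h(d, M).
Delete trivial equation h(b, zero) =?= h(b, zero).
Decompose h/2: d =?= d,  h(d, M) =?= M.
Delete trivial equation d =?= d.
Occurs check fails: M occurs in h(d, M); the equation M =?= h(d, M) has no finite solution.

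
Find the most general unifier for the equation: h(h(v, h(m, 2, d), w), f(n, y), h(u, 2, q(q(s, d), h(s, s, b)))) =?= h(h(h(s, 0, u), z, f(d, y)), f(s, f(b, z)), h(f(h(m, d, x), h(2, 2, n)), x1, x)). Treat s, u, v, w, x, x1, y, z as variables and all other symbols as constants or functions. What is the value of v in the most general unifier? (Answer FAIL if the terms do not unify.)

Decompose h/3: h(v, h(m, 2, d), w) =?= h(h(s, 0, u), z, f(d, y)),  f(n, y) =?= f(s, f(b, z)),  h(u, 2, q(q(s, d), h(s, s, b))) =?= h(f(h(m, d, x), h(2, 2, n)), x1, x).
Decompose h/3: v =?= h(s, 0, u),  h(m, 2, d) =?= z,  w =?= f(d, y).
Bind v := h(s, 0, u); no other remaining equation mentions v.
Bind z := h(m, 2, d); substituting into the one remaining equation that mentions z gives: f(n, y) =?= f(s, f(b, h(m, 2, d))).
Bind w := f(d, y); no other remaining equation mentions w.
Decompose f/2: n =?= s,  y =?= f(b, h(m, 2, d)).
Bind s := n; substituting into the one remaining equation that mentions s gives: h(u, 2, q(q(n, d), h(n, n, b))) =?= h(f(h(m, d, x), h(2, 2, n)), x1, x). Substituting into the earlier binding gives v := h(n, 0, u).
Bind y := f(b, h(m, 2, d)); no other remaining equation mentions y. Substituting into the earlier binding gives w := f(d, f(b, h(m, 2, d))).
Decompose h/3: u =?= f(h(m, d, x), h(2, 2, n)),  2 =?= x1,  q(q(n, d), h(n, n, b)) =?= x.
Bind u := f(h(m, d, x), h(2, 2, n)); no other remaining equation mentions u. Substituting into the earlier binding gives v := h(n, 0, f(h(m, d, x), h(2, 2, n))).
Bind x1 := 2; no other remaining equation mentions x1.
Bind x := q(q(n, d), h(n, n, b)). Substituting into the earlier bindings gives v := h(n, 0, f(h(m, d, q(q(n, d), h(n, n, b))), h(2, 2, n))), u := f(h(m, d, q(q(n, d), h(n, n, b))), h(2, 2, n)).
MGU = { v := h(n, 0, f(h(m, d, q(q(n, d), h(n, n, b))), h(2, 2, n))), z := h(m, 2, d), w := f(d, f(b, h(m, 2, d))), s := n, y := f(b, h(m, 2, d)), u := f(h(m, d, q(q(n, d), h(n, n, b))), h(2, 2, n)), x1 := 2, x := q(q(n, d), h(n, n, b)) }, so v := h(n, 0, f(h(m, d, q(q(n, d), h(n, n, b))), h(2, 2, n))).

h(n, 0, f(h(m, d, q(q(n, d), h(n, n, b))), h(2, 2, n)))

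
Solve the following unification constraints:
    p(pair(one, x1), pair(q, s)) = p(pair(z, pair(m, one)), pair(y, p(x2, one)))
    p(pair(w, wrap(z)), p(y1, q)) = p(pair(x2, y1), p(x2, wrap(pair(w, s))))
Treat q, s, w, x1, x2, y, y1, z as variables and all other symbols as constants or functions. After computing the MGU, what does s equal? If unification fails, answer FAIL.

p(wrap(one), one)

Decompose p/2: pair(one, x1) = pair(z, pair(m, one)),  pair(q, s) = pair(y, p(x2, one)).
Decompose pair/2: one = z,  x1 = pair(m, one).
Bind z := one; substituting into the one remaining equation that mentions z gives: p(pair(w, wrap(one)), p(y1, q)) = p(pair(x2, y1), p(x2, wrap(pair(w, s)))).
Bind x1 := pair(m, one); no other remaining equation mentions x1.
Decompose pair/2: q = y,  s = p(x2, one).
Bind q := y; substituting into the one remaining equation that mentions q gives: p(pair(w, wrap(one)), p(y1, y)) = p(pair(x2, y1), p(x2, wrap(pair(w, s)))).
Bind s := p(x2, one); substituting into the remaining equation gives: p(pair(w, wrap(one)), p(y1, y)) = p(pair(x2, y1), p(x2, wrap(pair(w, p(x2, one))))).
Decompose p/2: pair(w, wrap(one)) = pair(x2, y1),  p(y1, y) = p(x2, wrap(pair(w, p(x2, one)))).
Decompose pair/2: w = x2,  wrap(one) = y1.
Bind w := x2; substituting into the one remaining equation that mentions w gives: p(y1, y) = p(x2, wrap(pair(x2, p(x2, one)))).
Bind y1 := wrap(one); substituting into the remaining equation gives: p(wrap(one), y) = p(x2, wrap(pair(x2, p(x2, one)))).
Decompose p/2: wrap(one) = x2,  y = wrap(pair(x2, p(x2, one))).
Bind x2 := wrap(one); substituting into the remaining equation gives: y = wrap(pair(wrap(one), p(wrap(one), one))). Substituting into the earlier bindings gives s := p(wrap(one), one), w := wrap(one).
Bind y := wrap(pair(wrap(one), p(wrap(one), one))). Substituting into the earlier binding gives q := wrap(pair(wrap(one), p(wrap(one), one))).
MGU = { z -> one, x1 -> pair(m, one), q -> wrap(pair(wrap(one), p(wrap(one), one))), s -> p(wrap(one), one), w -> wrap(one), y1 -> wrap(one), x2 -> wrap(one), y -> wrap(pair(wrap(one), p(wrap(one), one))) }, so s -> p(wrap(one), one).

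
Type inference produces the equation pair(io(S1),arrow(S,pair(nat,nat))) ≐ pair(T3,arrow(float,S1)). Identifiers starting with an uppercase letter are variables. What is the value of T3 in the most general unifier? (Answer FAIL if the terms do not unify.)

Decompose pair/2: io(S1) ≐ T3,  arrow(S,pair(nat,nat)) ≐ arrow(float,S1).
Bind T3 := io(S1); no other remaining equation mentions T3.
Decompose arrow/2: S ≐ float,  pair(nat,nat) ≐ S1.
Bind S := float; no other remaining equation mentions S.
Bind S1 := pair(nat,nat). Substituting into the earlier binding gives T3 := io(pair(nat,nat)).
MGU = { T3 -> io(pair(nat,nat)), S -> float, S1 -> pair(nat,nat) }, so T3 -> io(pair(nat,nat)).

io(pair(nat,nat))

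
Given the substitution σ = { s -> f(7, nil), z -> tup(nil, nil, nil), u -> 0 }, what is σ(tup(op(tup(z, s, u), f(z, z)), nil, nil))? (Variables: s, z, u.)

Replace each occurrence of s with f(7, nil).
Replace each occurrence of z with tup(nil, nil, nil).
Replace each occurrence of u with 0.
Result: tup(op(tup(tup(nil, nil, nil), f(7, nil), 0), f(tup(nil, nil, nil), tup(nil, nil, nil))), nil, nil).

tup(op(tup(tup(nil, nil, nil), f(7, nil), 0), f(tup(nil, nil, nil), tup(nil, nil, nil))), nil, nil)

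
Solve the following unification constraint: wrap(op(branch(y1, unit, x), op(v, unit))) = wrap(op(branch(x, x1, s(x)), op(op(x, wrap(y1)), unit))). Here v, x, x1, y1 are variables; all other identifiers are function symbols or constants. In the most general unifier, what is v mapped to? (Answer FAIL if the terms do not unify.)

FAIL

Decompose wrap/1: op(branch(y1, unit, x), op(v, unit)) = op(branch(x, x1, s(x)), op(op(x, wrap(y1)), unit)).
Decompose op/2: branch(y1, unit, x) = branch(x, x1, s(x)),  op(v, unit) = op(op(x, wrap(y1)), unit).
Decompose branch/3: y1 = x,  unit = x1,  x = s(x).
Bind y1 := x; substituting into the one remaining equation that mentions y1 gives: op(v, unit) = op(op(x, wrap(x)), unit).
Bind x1 := unit; no other remaining equation mentions x1.
Occurs check fails: x occurs in s(x); the equation x = s(x) has no finite solution.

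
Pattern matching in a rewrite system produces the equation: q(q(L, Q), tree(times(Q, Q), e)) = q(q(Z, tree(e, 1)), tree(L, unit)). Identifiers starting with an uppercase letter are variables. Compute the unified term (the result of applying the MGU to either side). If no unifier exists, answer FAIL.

FAIL

Decompose q/2: q(L, Q) = q(Z, tree(e, 1)),  tree(times(Q, Q), e) = tree(L, unit).
Decompose q/2: L = Z,  Q = tree(e, 1).
Bind L := Z; substituting into the one remaining equation that mentions L gives: tree(times(Q, Q), e) = tree(Z, unit).
Bind Q := tree(e, 1); substituting into the remaining equation gives: tree(times(tree(e, 1), tree(e, 1)), e) = tree(Z, unit).
Decompose tree/2: times(tree(e, 1), tree(e, 1)) = Z,  e = unit.
Bind Z := times(tree(e, 1), tree(e, 1)); no other remaining equation mentions Z. Substituting into the earlier binding gives L := times(tree(e, 1), tree(e, 1)).
Clash: constants e and unit differ; no unifier exists.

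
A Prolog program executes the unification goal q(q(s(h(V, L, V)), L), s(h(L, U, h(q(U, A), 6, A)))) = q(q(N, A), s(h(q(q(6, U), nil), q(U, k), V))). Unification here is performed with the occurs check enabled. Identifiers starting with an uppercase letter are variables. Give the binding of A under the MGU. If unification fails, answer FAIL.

Decompose q/2: q(s(h(V, L, V)), L) = q(N, A),  s(h(L, U, h(q(U, A), 6, A))) = s(h(q(q(6, U), nil), q(U, k), V)).
Decompose q/2: s(h(V, L, V)) = N,  L = A.
Bind N := s(h(V, L, V)); no other remaining equation mentions N.
Bind L := A; substituting into the remaining equation gives: s(h(A, U, h(q(U, A), 6, A))) = s(h(q(q(6, U), nil), q(U, k), V)). Substituting into the earlier binding gives N := s(h(V, A, V)).
Decompose s/1: h(A, U, h(q(U, A), 6, A)) = h(q(q(6, U), nil), q(U, k), V).
Decompose h/3: A = q(q(6, U), nil),  U = q(U, k),  h(q(U, A), 6, A) = V.
Bind A := q(q(6, U), nil); substituting into the one remaining equation that mentions A gives: h(q(U, q(q(6, U), nil)), 6, q(q(6, U), nil)) = V. Substituting into the earlier bindings gives N := s(h(V, q(q(6, U), nil), V)), L := q(q(6, U), nil).
Occurs check fails: U occurs in q(U, k); the equation U = q(U, k) has no finite solution.

FAIL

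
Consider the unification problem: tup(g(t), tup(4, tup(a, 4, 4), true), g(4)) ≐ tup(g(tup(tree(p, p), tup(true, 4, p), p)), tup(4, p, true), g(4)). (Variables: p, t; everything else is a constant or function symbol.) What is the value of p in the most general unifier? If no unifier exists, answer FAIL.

tup(a, 4, 4)

Decompose tup/3: g(t) ≐ g(tup(tree(p, p), tup(true, 4, p), p)),  tup(4, tup(a, 4, 4), true) ≐ tup(4, p, true),  g(4) ≐ g(4).
Decompose g/1: t ≐ tup(tree(p, p), tup(true, 4, p), p).
Bind t := tup(tree(p, p), tup(true, 4, p), p); no other remaining equation mentions t.
Decompose tup/3: 4 ≐ 4,  tup(a, 4, 4) ≐ p,  true ≐ true.
Delete trivial equation 4 ≐ 4.
Bind p := tup(a, 4, 4); no other remaining equation mentions p. Substituting into the earlier binding gives t := tup(tree(tup(a, 4, 4), tup(a, 4, 4)), tup(true, 4, tup(a, 4, 4)), tup(a, 4, 4)).
Delete trivial equation true ≐ true.
Delete trivial equation g(4) ≐ g(4).
MGU = { t ↦ tup(tree(tup(a, 4, 4), tup(a, 4, 4)), tup(true, 4, tup(a, 4, 4)), tup(a, 4, 4)), p ↦ tup(a, 4, 4) }, so p ↦ tup(a, 4, 4).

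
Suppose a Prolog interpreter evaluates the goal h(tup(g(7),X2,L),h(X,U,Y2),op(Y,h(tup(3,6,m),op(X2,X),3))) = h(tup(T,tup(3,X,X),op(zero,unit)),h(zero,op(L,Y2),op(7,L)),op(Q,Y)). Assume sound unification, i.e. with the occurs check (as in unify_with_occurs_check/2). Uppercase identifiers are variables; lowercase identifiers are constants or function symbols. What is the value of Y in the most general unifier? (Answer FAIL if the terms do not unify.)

h(tup(3,6,m),op(tup(3,zero,zero),zero),3)

Decompose h/3: tup(g(7),X2,L) = tup(T,tup(3,X,X),op(zero,unit)),  h(X,U,Y2) = h(zero,op(L,Y2),op(7,L)),  op(Y,h(tup(3,6,m),op(X2,X),3)) = op(Q,Y).
Decompose tup/3: g(7) = T,  X2 = tup(3,X,X),  L = op(zero,unit).
Bind T := g(7); no other remaining equation mentions T.
Bind X2 := tup(3,X,X); substituting into the one remaining equation that mentions X2 gives: op(Y,h(tup(3,6,m),op(tup(3,X,X),X),3)) = op(Q,Y).
Bind L := op(zero,unit); substituting into the one remaining equation that mentions L gives: h(X,U,Y2) = h(zero,op(op(zero,unit),Y2),op(7,op(zero,unit))).
Decompose h/3: X = zero,  U = op(op(zero,unit),Y2),  Y2 = op(7,op(zero,unit)).
Bind X := zero; substituting into the one remaining equation that mentions X gives: op(Y,h(tup(3,6,m),op(tup(3,zero,zero),zero),3)) = op(Q,Y). Substituting into the earlier binding gives X2 := tup(3,zero,zero).
Bind U := op(op(zero,unit),Y2); no other remaining equation mentions U.
Bind Y2 := op(7,op(zero,unit)); no other remaining equation mentions Y2. Substituting into the earlier binding gives U := op(op(zero,unit),op(7,op(zero,unit))).
Decompose op/2: Y = Q,  h(tup(3,6,m),op(tup(3,zero,zero),zero),3) = Y.
Bind Y := Q; substituting into the remaining equation gives: h(tup(3,6,m),op(tup(3,zero,zero),zero),3) = Q.
Bind Q := h(tup(3,6,m),op(tup(3,zero,zero),zero),3). Substituting into the earlier binding gives Y := h(tup(3,6,m),op(tup(3,zero,zero),zero),3).
MGU = { T ↦ g(7), X2 ↦ tup(3,zero,zero), L ↦ op(zero,unit), X ↦ zero, U ↦ op(op(zero,unit),op(7,op(zero,unit))), Y2 ↦ op(7,op(zero,unit)), Y ↦ h(tup(3,6,m),op(tup(3,zero,zero),zero),3), Q ↦ h(tup(3,6,m),op(tup(3,zero,zero),zero),3) }, so Y ↦ h(tup(3,6,m),op(tup(3,zero,zero),zero),3).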